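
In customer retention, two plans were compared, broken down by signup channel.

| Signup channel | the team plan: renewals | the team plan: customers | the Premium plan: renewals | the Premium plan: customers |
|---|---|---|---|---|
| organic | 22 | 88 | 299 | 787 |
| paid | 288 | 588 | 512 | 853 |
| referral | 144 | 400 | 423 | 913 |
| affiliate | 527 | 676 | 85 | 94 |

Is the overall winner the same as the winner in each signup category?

Organic: the team plan 22/88 = 25.0%, the Premium plan 299/787 = 38.0% → the Premium plan
Paid: the team plan 288/588 = 49.0%, the Premium plan 512/853 = 60.0% → the Premium plan
Referral: the team plan 144/400 = 36.0%, the Premium plan 423/913 = 46.3% → the Premium plan
Affiliate: the team plan 527/676 = 78.0%, the Premium plan 85/94 = 90.4% → the Premium plan
Overall: the team plan 981/1752 = 56.0%, the Premium plan 1319/2647 = 49.8% → the team plan
The Premium plan wins each signup group but the team plan wins overall — the comparison reverses. The Premium plan's customers skew toward organic, which has a lower base rate.

No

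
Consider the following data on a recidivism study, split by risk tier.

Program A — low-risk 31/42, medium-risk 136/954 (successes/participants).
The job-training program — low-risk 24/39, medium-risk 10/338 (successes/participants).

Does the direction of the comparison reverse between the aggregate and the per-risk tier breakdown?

No

Low-risk: Program A 31/42 = 73.8%, the job-training program 24/39 = 61.5% → Program A
Medium-risk: Program A 136/954 = 14.3%, the job-training program 10/338 = 3.0% → Program A
Overall: Program A 167/996 = 16.8%, the job-training program 34/377 = 9.0% → Program A
Program A wins overall and in every risk group — no reversal.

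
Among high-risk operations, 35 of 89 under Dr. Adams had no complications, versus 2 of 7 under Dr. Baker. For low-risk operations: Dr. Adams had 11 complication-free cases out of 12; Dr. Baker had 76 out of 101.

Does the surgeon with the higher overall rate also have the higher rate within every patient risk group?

No

High-risk: Dr. Adams 35/89 = 39.3%, Dr. Baker 2/7 = 28.6% → Dr. Adams
Low-risk: Dr. Adams 11/12 = 91.7%, Dr. Baker 76/101 = 75.2% → Dr. Adams
Overall: Dr. Adams 46/101 = 45.5%, Dr. Baker 78/108 = 72.2% → Dr. Baker
Dr. Adams wins each patient risk group but Dr. Baker wins overall — the comparison reverses. Dr. Adams's operations skew toward high-risk, which has a lower base rate.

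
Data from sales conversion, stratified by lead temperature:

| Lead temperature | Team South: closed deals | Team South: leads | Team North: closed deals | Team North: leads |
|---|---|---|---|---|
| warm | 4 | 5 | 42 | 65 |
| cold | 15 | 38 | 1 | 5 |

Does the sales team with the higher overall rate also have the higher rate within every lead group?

Warm: Team South 4/5 = 80.0%, Team North 42/65 = 64.6% → Team South
Cold: Team South 15/38 = 39.5%, Team North 1/5 = 20.0% → Team South
Overall: Team South 19/43 = 44.2%, Team North 43/70 = 61.4% → Team North
Team South wins each lead group but Team North wins overall — the comparison reverses. Team South's leads skew toward cold, which has a lower base rate.

No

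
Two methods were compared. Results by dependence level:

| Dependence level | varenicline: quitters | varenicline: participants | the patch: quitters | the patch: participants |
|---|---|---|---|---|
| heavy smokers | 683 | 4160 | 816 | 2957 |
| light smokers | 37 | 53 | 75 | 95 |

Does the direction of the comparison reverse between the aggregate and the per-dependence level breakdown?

Heavy smokers: varenicline 683/4160 = 16.4%, the patch 816/2957 = 27.6% → the patch
Light smokers: varenicline 37/53 = 69.8%, the patch 75/95 = 78.9% → the patch
Overall: varenicline 720/4213 = 17.1%, the patch 891/3052 = 29.2% → the patch
The patch wins overall and in every dependence group — no reversal.

No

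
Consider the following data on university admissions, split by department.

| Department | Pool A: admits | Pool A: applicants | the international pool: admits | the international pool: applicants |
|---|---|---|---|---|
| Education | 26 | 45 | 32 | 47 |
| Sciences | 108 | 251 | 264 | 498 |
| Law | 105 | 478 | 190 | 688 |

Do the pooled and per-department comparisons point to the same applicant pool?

Education: Pool A 26/45 = 57.8%, the international pool 32/47 = 68.1% → the international pool
Sciences: Pool A 108/251 = 43.0%, the international pool 264/498 = 53.0% → the international pool
Law: Pool A 105/478 = 22.0%, the international pool 190/688 = 27.6% → the international pool
Overall: Pool A 239/774 = 30.9%, the international pool 486/1233 = 39.4% → the international pool
The international pool wins overall and in every department group — no reversal.

Yes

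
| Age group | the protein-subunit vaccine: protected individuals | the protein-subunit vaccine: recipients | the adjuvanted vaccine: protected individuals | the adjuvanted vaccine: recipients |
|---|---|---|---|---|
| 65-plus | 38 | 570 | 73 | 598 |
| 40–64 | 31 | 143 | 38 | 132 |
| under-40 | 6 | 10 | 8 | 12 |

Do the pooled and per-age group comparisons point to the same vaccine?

Yes

65-plus: the protein-subunit vaccine 38/570 = 6.7%, the adjuvanted vaccine 73/598 = 12.2% → the adjuvanted vaccine
40–64: the protein-subunit vaccine 31/143 = 21.7%, the adjuvanted vaccine 38/132 = 28.8% → the adjuvanted vaccine
Under-40: the protein-subunit vaccine 6/10 = 60.0%, the adjuvanted vaccine 8/12 = 66.7% → the adjuvanted vaccine
Overall: the protein-subunit vaccine 75/723 = 10.4%, the adjuvanted vaccine 119/742 = 16.0% → the adjuvanted vaccine
The adjuvanted vaccine wins overall and in every age group — no reversal.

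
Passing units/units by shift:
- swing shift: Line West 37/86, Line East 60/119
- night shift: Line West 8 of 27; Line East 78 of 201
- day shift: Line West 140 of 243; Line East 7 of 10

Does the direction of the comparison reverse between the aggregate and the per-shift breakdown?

Yes

Swing shift: Line West 37/86 = 43.0%, Line East 60/119 = 50.4% → Line East
Night shift: Line West 8/27 = 29.6%, Line East 78/201 = 38.8% → Line East
Day shift: Line West 140/243 = 57.6%, Line East 7/10 = 70.0% → Line East
Overall: Line West 185/356 = 52.0%, Line East 145/330 = 43.9% → Line West
Line East wins each shift group but Line West wins overall — the comparison reverses. Line East's units skew toward night shift, which has a lower base rate.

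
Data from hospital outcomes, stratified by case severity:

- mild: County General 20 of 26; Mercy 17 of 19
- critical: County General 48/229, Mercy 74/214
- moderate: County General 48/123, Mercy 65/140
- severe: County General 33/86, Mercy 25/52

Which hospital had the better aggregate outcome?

Mercy

Mild: County General 20/26 = 76.9%, Mercy 17/19 = 89.5% → Mercy
Critical: County General 48/229 = 21.0%, Mercy 74/214 = 34.6% → Mercy
Moderate: County General 48/123 = 39.0%, Mercy 65/140 = 46.4% → Mercy
Severe: County General 33/86 = 38.4%, Mercy 25/52 = 48.1% → Mercy
Overall: County General 149/464 = 32.1%, Mercy 181/425 = 42.6% → Mercy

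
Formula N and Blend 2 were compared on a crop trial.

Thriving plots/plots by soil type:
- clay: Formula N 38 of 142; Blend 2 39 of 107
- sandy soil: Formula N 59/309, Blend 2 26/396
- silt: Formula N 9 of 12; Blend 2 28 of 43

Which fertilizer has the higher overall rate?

Clay: Formula N 38/142 = 26.8%, Blend 2 39/107 = 36.4% → Blend 2
Sandy soil: Formula N 59/309 = 19.1%, Blend 2 26/396 = 6.6% → Formula N
Silt: Formula N 9/12 = 75.0%, Blend 2 28/43 = 65.1% → Formula N
Overall: Formula N 106/463 = 22.9%, Blend 2 93/546 = 17.0% → Formula N
(Neither sweeps every soil group, but Formula N has the higher pooled rate.)

Formula N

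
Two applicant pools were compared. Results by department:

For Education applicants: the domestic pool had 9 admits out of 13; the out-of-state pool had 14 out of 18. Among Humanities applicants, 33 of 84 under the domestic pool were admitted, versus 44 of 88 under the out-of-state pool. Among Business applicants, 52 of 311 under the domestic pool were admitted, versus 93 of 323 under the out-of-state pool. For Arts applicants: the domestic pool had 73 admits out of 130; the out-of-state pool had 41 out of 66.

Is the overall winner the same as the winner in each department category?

Yes

Education: the domestic pool 9/13 = 69.2%, the out-of-state pool 14/18 = 77.8% → the out-of-state pool
Humanities: the domestic pool 33/84 = 39.3%, the out-of-state pool 44/88 = 50.0% → the out-of-state pool
Business: the domestic pool 52/311 = 16.7%, the out-of-state pool 93/323 = 28.8% → the out-of-state pool
Arts: the domestic pool 73/130 = 56.2%, the out-of-state pool 41/66 = 62.1% → the out-of-state pool
Overall: the domestic pool 167/538 = 31.0%, the out-of-state pool 192/495 = 38.8% → the out-of-state pool
The out-of-state pool wins overall and in every department group — no reversal.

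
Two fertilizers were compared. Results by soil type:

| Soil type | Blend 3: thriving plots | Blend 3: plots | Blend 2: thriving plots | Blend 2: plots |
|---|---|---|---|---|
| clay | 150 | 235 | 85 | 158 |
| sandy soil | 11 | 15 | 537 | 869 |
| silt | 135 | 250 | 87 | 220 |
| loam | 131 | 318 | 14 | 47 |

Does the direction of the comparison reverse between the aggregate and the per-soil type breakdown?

Yes

Clay: Blend 3 150/235 = 63.8%, Blend 2 85/158 = 53.8% → Blend 3
Sandy soil: Blend 3 11/15 = 73.3%, Blend 2 537/869 = 61.8% → Blend 3
Silt: Blend 3 135/250 = 54.0%, Blend 2 87/220 = 39.5% → Blend 3
Loam: Blend 3 131/318 = 41.2%, Blend 2 14/47 = 29.8% → Blend 3
Overall: Blend 3 427/818 = 52.2%, Blend 2 723/1294 = 55.9% → Blend 2
Blend 3 wins each soil group but Blend 2 wins overall — the comparison reverses. Blend 3's plots skew toward loam, which has a lower base rate.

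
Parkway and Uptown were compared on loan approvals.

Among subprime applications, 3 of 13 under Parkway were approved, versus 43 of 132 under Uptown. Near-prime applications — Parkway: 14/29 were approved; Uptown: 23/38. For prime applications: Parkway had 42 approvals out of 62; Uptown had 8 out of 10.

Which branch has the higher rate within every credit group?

Uptown

Subprime: Parkway 3/13 = 23.1%, Uptown 43/132 = 32.6% → Uptown
Near-prime: Parkway 14/29 = 48.3%, Uptown 23/38 = 60.5% → Uptown
Prime: Parkway 42/62 = 67.7%, Uptown 8/10 = 80.0% → Uptown
Uptown has the higher rate in all 3 groups.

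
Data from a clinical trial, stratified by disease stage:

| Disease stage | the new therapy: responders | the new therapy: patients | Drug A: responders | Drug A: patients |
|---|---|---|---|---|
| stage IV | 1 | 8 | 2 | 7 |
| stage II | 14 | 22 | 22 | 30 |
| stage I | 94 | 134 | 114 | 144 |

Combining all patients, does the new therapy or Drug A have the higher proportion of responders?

Stage IV: the new therapy 1/8 = 12.5%, Drug A 2/7 = 28.6% → Drug A
Stage II: the new therapy 14/22 = 63.6%, Drug A 22/30 = 73.3% → Drug A
Stage I: the new therapy 94/134 = 70.1%, Drug A 114/144 = 79.2% → Drug A
Overall: the new therapy 109/164 = 66.5%, Drug A 138/181 = 76.2% → Drug A

Drug A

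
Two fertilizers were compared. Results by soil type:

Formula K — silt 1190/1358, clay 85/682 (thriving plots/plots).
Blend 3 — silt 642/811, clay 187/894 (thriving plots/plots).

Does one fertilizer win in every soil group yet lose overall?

No

Silt: Formula K 1190/1358 = 87.6%, Blend 3 642/811 = 79.2% → Formula K
Clay: Formula K 85/682 = 12.5%, Blend 3 187/894 = 20.9% → Blend 3
Overall: Formula K 1275/2040 = 62.5%, Blend 3 829/1705 = 48.6% → Formula K
Neither sweeps: Formula K wins 1 of 2 groups, Blend 3 wins 1. Formula K wins overall but not every group — no Simpson reversal.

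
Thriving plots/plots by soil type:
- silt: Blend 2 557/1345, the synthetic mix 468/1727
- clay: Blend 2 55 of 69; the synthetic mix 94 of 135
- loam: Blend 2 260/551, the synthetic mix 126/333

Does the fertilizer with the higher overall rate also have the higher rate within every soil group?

Silt: Blend 2 557/1345 = 41.4%, the synthetic mix 468/1727 = 27.1% → Blend 2
Clay: Blend 2 55/69 = 79.7%, the synthetic mix 94/135 = 69.6% → Blend 2
Loam: Blend 2 260/551 = 47.2%, the synthetic mix 126/333 = 37.8% → Blend 2
Overall: Blend 2 872/1965 = 44.4%, the synthetic mix 688/2195 = 31.3% → Blend 2
Blend 2 wins overall and in every soil group — no reversal.

Yes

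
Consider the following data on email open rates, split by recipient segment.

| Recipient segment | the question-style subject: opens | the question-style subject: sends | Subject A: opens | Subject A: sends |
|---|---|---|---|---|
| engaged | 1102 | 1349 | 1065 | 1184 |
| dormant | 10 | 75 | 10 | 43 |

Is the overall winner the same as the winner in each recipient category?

Engaged: the question-style subject 1102/1349 = 81.7%, Subject A 1065/1184 = 89.9% → Subject A
Dormant: the question-style subject 10/75 = 13.3%, Subject A 10/43 = 23.3% → Subject A
Overall: the question-style subject 1112/1424 = 78.1%, Subject A 1075/1227 = 87.6% → Subject A
Subject A wins overall and in every recipient group — no reversal.

Yes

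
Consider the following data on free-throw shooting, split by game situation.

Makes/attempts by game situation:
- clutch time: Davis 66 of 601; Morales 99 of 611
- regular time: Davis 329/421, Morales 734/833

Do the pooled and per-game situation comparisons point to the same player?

Clutch time: Davis 66/601 = 11.0%, Morales 99/611 = 16.2% → Morales
Regular time: Davis 329/421 = 78.1%, Morales 734/833 = 88.1% → Morales
Overall: Davis 395/1022 = 38.6%, Morales 833/1444 = 57.7% → Morales
Morales wins overall and in every game group — no reversal.

Yes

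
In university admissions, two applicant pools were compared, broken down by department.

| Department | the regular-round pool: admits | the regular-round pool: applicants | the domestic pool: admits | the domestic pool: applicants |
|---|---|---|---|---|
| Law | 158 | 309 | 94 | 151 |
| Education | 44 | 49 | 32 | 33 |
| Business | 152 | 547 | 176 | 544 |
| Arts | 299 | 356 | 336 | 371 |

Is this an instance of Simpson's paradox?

Law: the regular-round pool 158/309 = 51.1%, the domestic pool 94/151 = 62.3% → the domestic pool
Education: the regular-round pool 44/49 = 89.8%, the domestic pool 32/33 = 97.0% → the domestic pool
Business: the regular-round pool 152/547 = 27.8%, the domestic pool 176/544 = 32.4% → the domestic pool
Arts: the regular-round pool 299/356 = 84.0%, the domestic pool 336/371 = 90.6% → the domestic pool
Overall: the regular-round pool 653/1261 = 51.8%, the domestic pool 638/1099 = 58.1% → the domestic pool
The domestic pool wins overall and in every department group — no reversal.

No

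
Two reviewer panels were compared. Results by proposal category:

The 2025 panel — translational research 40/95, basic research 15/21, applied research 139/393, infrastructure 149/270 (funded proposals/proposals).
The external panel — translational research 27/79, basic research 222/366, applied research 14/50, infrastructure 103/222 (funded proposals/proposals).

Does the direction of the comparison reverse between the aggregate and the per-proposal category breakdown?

Translational research: the 2025 panel 40/95 = 42.1%, the external panel 27/79 = 34.2% → the 2025 panel
Basic research: the 2025 panel 15/21 = 71.4%, the external panel 222/366 = 60.7% → the 2025 panel
Applied research: the 2025 panel 139/393 = 35.4%, the external panel 14/50 = 28.0% → the 2025 panel
Infrastructure: the 2025 panel 149/270 = 55.2%, the external panel 103/222 = 46.4% → the 2025 panel
Overall: the 2025 panel 343/779 = 44.0%, the external panel 366/717 = 51.0% → the external panel
The 2025 panel wins each proposal group but the external panel wins overall — the comparison reverses. The 2025 panel's proposals skew toward applied research, which has a lower base rate.

Yes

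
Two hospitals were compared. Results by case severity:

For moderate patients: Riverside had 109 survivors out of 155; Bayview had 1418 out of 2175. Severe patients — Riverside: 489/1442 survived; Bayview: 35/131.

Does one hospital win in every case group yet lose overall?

Yes

Moderate: Riverside 109/155 = 70.3%, Bayview 1418/2175 = 65.2% → Riverside
Severe: Riverside 489/1442 = 33.9%, Bayview 35/131 = 26.7% → Riverside
Overall: Riverside 598/1597 = 37.4%, Bayview 1453/2306 = 63.0% → Bayview
Riverside wins each case group but Bayview wins overall — the comparison reverses. Riverside's patients skew toward severe, which has a lower base rate.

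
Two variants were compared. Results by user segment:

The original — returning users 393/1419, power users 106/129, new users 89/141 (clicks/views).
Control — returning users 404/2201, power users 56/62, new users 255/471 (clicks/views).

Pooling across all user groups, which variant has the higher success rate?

the original

Returning users: the original 393/1419 = 27.7%, Control 404/2201 = 18.4% → the original
Power users: the original 106/129 = 82.2%, Control 56/62 = 90.3% → Control
New users: the original 89/141 = 63.1%, Control 255/471 = 54.1% → the original
Overall: the original 588/1689 = 34.8%, Control 715/2734 = 26.2% → the original
(Neither sweeps every user group, but the original has the higher pooled rate.)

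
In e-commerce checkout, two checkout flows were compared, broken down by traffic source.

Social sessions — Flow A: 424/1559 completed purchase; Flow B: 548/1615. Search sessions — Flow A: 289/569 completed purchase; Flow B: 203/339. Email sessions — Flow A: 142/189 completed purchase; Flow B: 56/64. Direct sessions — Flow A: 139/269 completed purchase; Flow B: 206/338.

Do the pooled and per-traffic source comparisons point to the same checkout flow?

Social: Flow A 424/1559 = 27.2%, Flow B 548/1615 = 33.9% → Flow B
Search: Flow A 289/569 = 50.8%, Flow B 203/339 = 59.9% → Flow B
Email: Flow A 142/189 = 75.1%, Flow B 56/64 = 87.5% → Flow B
Direct: Flow A 139/269 = 51.7%, Flow B 206/338 = 60.9% → Flow B
Overall: Flow A 994/2586 = 38.4%, Flow B 1013/2356 = 43.0% → Flow B
Flow B wins overall and in every traffic group — no reversal.

Yes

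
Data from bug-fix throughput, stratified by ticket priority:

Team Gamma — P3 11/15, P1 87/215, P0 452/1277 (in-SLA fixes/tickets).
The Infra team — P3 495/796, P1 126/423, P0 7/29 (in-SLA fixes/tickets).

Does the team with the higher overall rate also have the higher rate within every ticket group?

No

P3: Team Gamma 11/15 = 73.3%, the Infra team 495/796 = 62.2% → Team Gamma
P1: Team Gamma 87/215 = 40.5%, the Infra team 126/423 = 29.8% → Team Gamma
P0: Team Gamma 452/1277 = 35.4%, the Infra team 7/29 = 24.1% → Team Gamma
Overall: Team Gamma 550/1507 = 36.5%, the Infra team 628/1248 = 50.3% → the Infra team
Team Gamma wins each ticket group but the Infra team wins overall — the comparison reverses. Team Gamma's tickets skew toward P0, which has a lower base rate.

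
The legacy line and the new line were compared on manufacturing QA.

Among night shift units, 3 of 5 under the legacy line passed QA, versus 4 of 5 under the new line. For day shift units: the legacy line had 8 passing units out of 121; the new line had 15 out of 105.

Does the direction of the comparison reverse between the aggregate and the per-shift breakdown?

No

Night shift: the legacy line 3/5 = 60.0%, the new line 4/5 = 80.0% → the new line
Day shift: the legacy line 8/121 = 6.6%, the new line 15/105 = 14.3% → the new line
Overall: the legacy line 11/126 = 8.7%, the new line 19/110 = 17.3% → the new line
The new line wins overall and in every shift group — no reversal.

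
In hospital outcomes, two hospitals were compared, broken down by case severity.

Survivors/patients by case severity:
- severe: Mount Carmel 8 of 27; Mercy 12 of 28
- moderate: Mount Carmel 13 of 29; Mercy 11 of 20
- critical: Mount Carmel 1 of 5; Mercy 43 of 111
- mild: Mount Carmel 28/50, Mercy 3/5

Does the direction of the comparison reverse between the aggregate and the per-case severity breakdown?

Yes

Severe: Mount Carmel 8/27 = 29.6%, Mercy 12/28 = 42.9% → Mercy
Moderate: Mount Carmel 13/29 = 44.8%, Mercy 11/20 = 55.0% → Mercy
Critical: Mount Carmel 1/5 = 20.0%, Mercy 43/111 = 38.7% → Mercy
Mild: Mount Carmel 28/50 = 56.0%, Mercy 3/5 = 60.0% → Mercy
Overall: Mount Carmel 50/111 = 45.0%, Mercy 69/164 = 42.1% → Mount Carmel
Mercy wins each case group but Mount Carmel wins overall — the comparison reverses. Mercy's patients skew toward critical, which has a lower base rate.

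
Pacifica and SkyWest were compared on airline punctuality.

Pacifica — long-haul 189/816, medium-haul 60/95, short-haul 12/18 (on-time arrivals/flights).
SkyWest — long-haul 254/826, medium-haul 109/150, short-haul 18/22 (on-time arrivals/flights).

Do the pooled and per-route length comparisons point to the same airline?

Long-haul: Pacifica 189/816 = 23.2%, SkyWest 254/826 = 30.8% → SkyWest
Medium-haul: Pacifica 60/95 = 63.2%, SkyWest 109/150 = 72.7% → SkyWest
Short-haul: Pacifica 12/18 = 66.7%, SkyWest 18/22 = 81.8% → SkyWest
Overall: Pacifica 261/929 = 28.1%, SkyWest 381/998 = 38.2% → SkyWest
SkyWest wins overall and in every route group — no reversal.

Yes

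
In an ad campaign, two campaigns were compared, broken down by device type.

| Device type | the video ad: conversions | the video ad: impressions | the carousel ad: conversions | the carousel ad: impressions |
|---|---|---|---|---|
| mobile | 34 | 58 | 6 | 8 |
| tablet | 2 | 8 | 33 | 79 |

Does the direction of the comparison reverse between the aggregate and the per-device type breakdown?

Mobile: the video ad 34/58 = 58.6%, the carousel ad 6/8 = 75.0% → the carousel ad
Tablet: the video ad 2/8 = 25.0%, the carousel ad 33/79 = 41.8% → the carousel ad
Overall: the video ad 36/66 = 54.5%, the carousel ad 39/87 = 44.8% → the video ad
The carousel ad wins each device group but the video ad wins overall — the comparison reverses. The carousel ad's impressions skew toward tablet, which has a lower base rate.

Yes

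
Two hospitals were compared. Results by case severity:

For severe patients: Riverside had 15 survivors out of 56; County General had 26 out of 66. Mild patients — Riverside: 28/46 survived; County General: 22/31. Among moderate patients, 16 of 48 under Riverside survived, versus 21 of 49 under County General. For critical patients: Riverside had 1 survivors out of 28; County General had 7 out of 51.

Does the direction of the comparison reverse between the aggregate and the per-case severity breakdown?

No

Severe: Riverside 15/56 = 26.8%, County General 26/66 = 39.4% → County General
Mild: Riverside 28/46 = 60.9%, County General 22/31 = 71.0% → County General
Moderate: Riverside 16/48 = 33.3%, County General 21/49 = 42.9% → County General
Critical: Riverside 1/28 = 3.6%, County General 7/51 = 13.7% → County General
Overall: Riverside 60/178 = 33.7%, County General 76/197 = 38.6% → County General
County General wins overall and in every case group — no reversal.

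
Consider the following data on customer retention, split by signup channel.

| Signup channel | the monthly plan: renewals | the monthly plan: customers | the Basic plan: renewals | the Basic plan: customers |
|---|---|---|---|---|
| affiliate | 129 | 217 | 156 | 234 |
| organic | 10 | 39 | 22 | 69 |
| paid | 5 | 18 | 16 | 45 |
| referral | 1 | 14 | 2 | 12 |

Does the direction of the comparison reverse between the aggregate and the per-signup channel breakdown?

Affiliate: the monthly plan 129/217 = 59.4%, the Basic plan 156/234 = 66.7% → the Basic plan
Organic: the monthly plan 10/39 = 25.6%, the Basic plan 22/69 = 31.9% → the Basic plan
Paid: the monthly plan 5/18 = 27.8%, the Basic plan 16/45 = 35.6% → the Basic plan
Referral: the monthly plan 1/14 = 7.1%, the Basic plan 2/12 = 16.7% → the Basic plan
Overall: the monthly plan 145/288 = 50.3%, the Basic plan 196/360 = 54.4% → the Basic plan
The Basic plan wins overall and in every signup group — no reversal.

No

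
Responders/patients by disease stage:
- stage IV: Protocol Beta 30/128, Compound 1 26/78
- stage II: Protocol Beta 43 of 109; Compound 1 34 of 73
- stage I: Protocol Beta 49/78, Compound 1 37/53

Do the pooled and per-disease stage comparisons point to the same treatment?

Yes

Stage IV: Protocol Beta 30/128 = 23.4%, Compound 1 26/78 = 33.3% → Compound 1
Stage II: Protocol Beta 43/109 = 39.4%, Compound 1 34/73 = 46.6% → Compound 1
Stage I: Protocol Beta 49/78 = 62.8%, Compound 1 37/53 = 69.8% → Compound 1
Overall: Protocol Beta 122/315 = 38.7%, Compound 1 97/204 = 47.5% → Compound 1
Compound 1 wins overall and in every disease group — no reversal.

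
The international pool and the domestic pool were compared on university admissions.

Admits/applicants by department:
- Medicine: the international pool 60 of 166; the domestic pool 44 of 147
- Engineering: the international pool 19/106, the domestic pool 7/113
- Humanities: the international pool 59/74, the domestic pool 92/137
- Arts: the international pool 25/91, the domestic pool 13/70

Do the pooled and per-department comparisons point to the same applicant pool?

Medicine: the international pool 60/166 = 36.1%, the domestic pool 44/147 = 29.9% → the international pool
Engineering: the international pool 19/106 = 17.9%, the domestic pool 7/113 = 6.2% → the international pool
Humanities: the international pool 59/74 = 79.7%, the domestic pool 92/137 = 67.2% → the international pool
Arts: the international pool 25/91 = 27.5%, the domestic pool 13/70 = 18.6% → the international pool
Overall: the international pool 163/437 = 37.3%, the domestic pool 156/467 = 33.4% → the international pool
The international pool wins overall and in every department group — no reversal.

Yes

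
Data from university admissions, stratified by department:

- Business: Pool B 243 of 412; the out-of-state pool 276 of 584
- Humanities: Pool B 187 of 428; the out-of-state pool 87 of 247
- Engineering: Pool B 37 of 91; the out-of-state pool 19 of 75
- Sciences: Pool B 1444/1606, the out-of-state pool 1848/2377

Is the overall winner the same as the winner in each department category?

Yes

Business: Pool B 243/412 = 59.0%, the out-of-state pool 276/584 = 47.3% → Pool B
Humanities: Pool B 187/428 = 43.7%, the out-of-state pool 87/247 = 35.2% → Pool B
Engineering: Pool B 37/91 = 40.7%, the out-of-state pool 19/75 = 25.3% → Pool B
Sciences: Pool B 1444/1606 = 89.9%, the out-of-state pool 1848/2377 = 77.7% → Pool B
Overall: Pool B 1911/2537 = 75.3%, the out-of-state pool 2230/3283 = 67.9% → Pool B
Pool B wins overall and in every department group — no reversal.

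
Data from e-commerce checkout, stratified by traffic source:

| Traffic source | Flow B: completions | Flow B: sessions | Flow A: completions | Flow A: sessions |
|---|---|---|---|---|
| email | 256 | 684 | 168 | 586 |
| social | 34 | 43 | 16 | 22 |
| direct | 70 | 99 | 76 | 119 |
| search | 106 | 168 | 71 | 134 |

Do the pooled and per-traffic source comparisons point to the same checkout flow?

Yes

Email: Flow B 256/684 = 37.4%, Flow A 168/586 = 28.7% → Flow B
Social: Flow B 34/43 = 79.1%, Flow A 16/22 = 72.7% → Flow B
Direct: Flow B 70/99 = 70.7%, Flow A 76/119 = 63.9% → Flow B
Search: Flow B 106/168 = 63.1%, Flow A 71/134 = 53.0% → Flow B
Overall: Flow B 466/994 = 46.9%, Flow A 331/861 = 38.4% → Flow B
Flow B wins overall and in every traffic group — no reversal.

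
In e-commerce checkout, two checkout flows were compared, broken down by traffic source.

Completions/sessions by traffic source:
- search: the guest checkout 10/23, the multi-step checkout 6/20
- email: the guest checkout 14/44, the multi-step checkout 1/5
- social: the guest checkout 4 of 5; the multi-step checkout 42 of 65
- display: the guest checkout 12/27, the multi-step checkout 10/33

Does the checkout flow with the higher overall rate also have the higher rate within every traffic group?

No

Search: the guest checkout 10/23 = 43.5%, the multi-step checkout 6/20 = 30.0% → the guest checkout
Email: the guest checkout 14/44 = 31.8%, the multi-step checkout 1/5 = 20.0% → the guest checkout
Social: the guest checkout 4/5 = 80.0%, the multi-step checkout 42/65 = 64.6% → the guest checkout
Display: the guest checkout 12/27 = 44.4%, the multi-step checkout 10/33 = 30.3% → the guest checkout
Overall: the guest checkout 40/99 = 40.4%, the multi-step checkout 59/123 = 48.0% → the multi-step checkout
The guest checkout wins each traffic group but the multi-step checkout wins overall — the comparison reverses. The guest checkout's sessions skew toward email, which has a lower base rate.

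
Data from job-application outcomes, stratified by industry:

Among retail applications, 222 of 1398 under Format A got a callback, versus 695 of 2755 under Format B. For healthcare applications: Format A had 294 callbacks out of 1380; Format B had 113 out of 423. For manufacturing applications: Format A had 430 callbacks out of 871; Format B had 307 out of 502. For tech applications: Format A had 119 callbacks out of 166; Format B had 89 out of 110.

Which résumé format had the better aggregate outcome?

Format B

Retail: Format A 222/1398 = 15.9%, Format B 695/2755 = 25.2% → Format B
Healthcare: Format A 294/1380 = 21.3%, Format B 113/423 = 26.7% → Format B
Manufacturing: Format A 430/871 = 49.4%, Format B 307/502 = 61.2% → Format B
Tech: Format A 119/166 = 71.7%, Format B 89/110 = 80.9% → Format B
Overall: Format A 1065/3815 = 27.9%, Format B 1204/3790 = 31.8% → Format B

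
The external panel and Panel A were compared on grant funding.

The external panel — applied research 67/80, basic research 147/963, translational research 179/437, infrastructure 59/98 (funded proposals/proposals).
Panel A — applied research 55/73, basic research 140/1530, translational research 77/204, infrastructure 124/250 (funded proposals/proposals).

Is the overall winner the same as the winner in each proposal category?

Yes

Applied research: the external panel 67/80 = 83.8%, Panel A 55/73 = 75.3% → the external panel
Basic research: the external panel 147/963 = 15.3%, Panel A 140/1530 = 9.2% → the external panel
Translational research: the external panel 179/437 = 41.0%, Panel A 77/204 = 37.7% → the external panel
Infrastructure: the external panel 59/98 = 60.2%, Panel A 124/250 = 49.6% → the external panel
Overall: the external panel 452/1578 = 28.6%, Panel A 396/2057 = 19.3% → the external panel
The external panel wins overall and in every proposal group — no reversal.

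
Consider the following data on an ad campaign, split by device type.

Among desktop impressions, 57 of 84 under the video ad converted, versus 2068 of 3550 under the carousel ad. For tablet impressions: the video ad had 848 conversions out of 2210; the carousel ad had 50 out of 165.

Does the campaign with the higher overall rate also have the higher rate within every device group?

No

Desktop: the video ad 57/84 = 67.9%, the carousel ad 2068/3550 = 58.3% → the video ad
Tablet: the video ad 848/2210 = 38.4%, the carousel ad 50/165 = 30.3% → the video ad
Overall: the video ad 905/2294 = 39.5%, the carousel ad 2118/3715 = 57.0% → the carousel ad
The video ad wins each device group but the carousel ad wins overall — the comparison reverses. The video ad's impressions skew toward tablet, which has a lower base rate.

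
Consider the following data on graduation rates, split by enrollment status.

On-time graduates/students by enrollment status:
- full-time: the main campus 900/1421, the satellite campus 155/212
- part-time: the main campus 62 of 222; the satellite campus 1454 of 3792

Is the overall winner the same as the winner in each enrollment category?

No

Full-time: the main campus 900/1421 = 63.3%, the satellite campus 155/212 = 73.1% → the satellite campus
Part-time: the main campus 62/222 = 27.9%, the satellite campus 1454/3792 = 38.3% → the satellite campus
Overall: the main campus 962/1643 = 58.6%, the satellite campus 1609/4004 = 40.2% → the main campus
The satellite campus wins each enrollment group but the main campus wins overall — the comparison reverses. The satellite campus's students skew toward part-time, which has a lower base rate.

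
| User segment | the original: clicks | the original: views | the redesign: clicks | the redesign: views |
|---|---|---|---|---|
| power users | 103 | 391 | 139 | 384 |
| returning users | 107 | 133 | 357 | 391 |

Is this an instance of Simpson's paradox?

No

Power users: the original 103/391 = 26.3%, the redesign 139/384 = 36.2% → the redesign
Returning users: the original 107/133 = 80.5%, the redesign 357/391 = 91.3% → the redesign
Overall: the original 210/524 = 40.1%, the redesign 496/775 = 64.0% → the redesign
The redesign wins overall and in every user group — no reversal.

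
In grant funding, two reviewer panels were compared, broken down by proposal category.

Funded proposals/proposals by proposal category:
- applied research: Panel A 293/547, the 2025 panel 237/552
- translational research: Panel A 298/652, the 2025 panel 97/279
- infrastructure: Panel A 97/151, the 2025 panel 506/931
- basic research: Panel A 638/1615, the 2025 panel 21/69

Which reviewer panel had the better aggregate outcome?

the 2025 panel

Applied research: Panel A 293/547 = 53.6%, the 2025 panel 237/552 = 42.9% → Panel A
Translational research: Panel A 298/652 = 45.7%, the 2025 panel 97/279 = 34.8% → Panel A
Infrastructure: Panel A 97/151 = 64.2%, the 2025 panel 506/931 = 54.4% → Panel A
Basic research: Panel A 638/1615 = 39.5%, the 2025 panel 21/69 = 30.4% → Panel A
Overall: Panel A 1326/2965 = 44.7%, the 2025 panel 861/1831 = 47.0% → the 2025 panel
(Panel A wins every proposal group but the 2025 panel wins overall — Panel A's proposals skew toward the low-rate basic research group.)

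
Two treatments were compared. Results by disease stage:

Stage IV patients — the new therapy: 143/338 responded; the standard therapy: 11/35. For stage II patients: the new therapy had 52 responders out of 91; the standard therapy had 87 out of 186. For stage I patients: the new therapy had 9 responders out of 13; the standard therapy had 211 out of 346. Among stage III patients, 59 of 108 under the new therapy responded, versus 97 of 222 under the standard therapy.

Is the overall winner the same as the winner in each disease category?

No

Stage IV: the new therapy 143/338 = 42.3%, the standard therapy 11/35 = 31.4% → the new therapy
Stage II: the new therapy 52/91 = 57.1%, the standard therapy 87/186 = 46.8% → the new therapy
Stage I: the new therapy 9/13 = 69.2%, the standard therapy 211/346 = 61.0% → the new therapy
Stage III: the new therapy 59/108 = 54.6%, the standard therapy 97/222 = 43.7% → the new therapy
Overall: the new therapy 263/550 = 47.8%, the standard therapy 406/789 = 51.5% → the standard therapy
The new therapy wins each disease group but the standard therapy wins overall — the comparison reverses. The new therapy's patients skew toward stage IV, which has a lower base rate.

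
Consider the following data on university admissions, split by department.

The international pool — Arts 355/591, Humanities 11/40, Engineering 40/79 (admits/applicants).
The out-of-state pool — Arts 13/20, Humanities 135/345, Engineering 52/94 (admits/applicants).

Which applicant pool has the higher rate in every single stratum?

the out-of-state pool

Arts: the international pool 355/591 = 60.1%, the out-of-state pool 13/20 = 65.0% → the out-of-state pool
Humanities: the international pool 11/40 = 27.5%, the out-of-state pool 135/345 = 39.1% → the out-of-state pool
Engineering: the international pool 40/79 = 50.6%, the out-of-state pool 52/94 = 55.3% → the out-of-state pool
The out-of-state pool has the higher rate in all 3 groups.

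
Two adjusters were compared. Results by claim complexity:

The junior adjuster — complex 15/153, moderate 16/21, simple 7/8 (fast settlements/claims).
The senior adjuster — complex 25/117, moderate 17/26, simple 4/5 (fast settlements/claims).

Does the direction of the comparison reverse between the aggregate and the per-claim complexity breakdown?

Complex: the junior adjuster 15/153 = 9.8%, the senior adjuster 25/117 = 21.4% → the senior adjuster
Moderate: the junior adjuster 16/21 = 76.2%, the senior adjuster 17/26 = 65.4% → the junior adjuster
Simple: the junior adjuster 7/8 = 87.5%, the senior adjuster 4/5 = 80.0% → the junior adjuster
Overall: the junior adjuster 38/182 = 20.9%, the senior adjuster 46/148 = 31.1% → the senior adjuster
Neither sweeps: the junior adjuster wins 2 of 3 groups, the senior adjuster wins 1. The senior adjuster wins overall but not every group — no Simpson reversal.

No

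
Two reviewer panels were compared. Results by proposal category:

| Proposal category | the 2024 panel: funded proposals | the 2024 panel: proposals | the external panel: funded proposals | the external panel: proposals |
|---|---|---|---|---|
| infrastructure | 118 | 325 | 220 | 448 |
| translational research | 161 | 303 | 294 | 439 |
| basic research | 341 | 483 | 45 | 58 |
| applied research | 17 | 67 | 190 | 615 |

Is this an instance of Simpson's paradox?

Yes

Infrastructure: the 2024 panel 118/325 = 36.3%, the external panel 220/448 = 49.1% → the external panel
Translational research: the 2024 panel 161/303 = 53.1%, the external panel 294/439 = 67.0% → the external panel
Basic research: the 2024 panel 341/483 = 70.6%, the external panel 45/58 = 77.6% → the external panel
Applied research: the 2024 panel 17/67 = 25.4%, the external panel 190/615 = 30.9% → the external panel
Overall: the 2024 panel 637/1178 = 54.1%, the external panel 749/1560 = 48.0% → the 2024 panel
The external panel wins each proposal group but the 2024 panel wins overall — the comparison reverses. The external panel's proposals skew toward applied research, which has a lower base rate.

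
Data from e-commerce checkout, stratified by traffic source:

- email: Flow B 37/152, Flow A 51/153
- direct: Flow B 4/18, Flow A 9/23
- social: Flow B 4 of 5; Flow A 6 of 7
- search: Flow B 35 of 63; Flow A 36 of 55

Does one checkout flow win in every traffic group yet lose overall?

No

Email: Flow B 37/152 = 24.3%, Flow A 51/153 = 33.3% → Flow A
Direct: Flow B 4/18 = 22.2%, Flow A 9/23 = 39.1% → Flow A
Social: Flow B 4/5 = 80.0%, Flow A 6/7 = 85.7% → Flow A
Search: Flow B 35/63 = 55.6%, Flow A 36/55 = 65.5% → Flow A
Overall: Flow B 80/238 = 33.6%, Flow A 102/238 = 42.9% → Flow A
Flow A wins overall and in every traffic group — no reversal.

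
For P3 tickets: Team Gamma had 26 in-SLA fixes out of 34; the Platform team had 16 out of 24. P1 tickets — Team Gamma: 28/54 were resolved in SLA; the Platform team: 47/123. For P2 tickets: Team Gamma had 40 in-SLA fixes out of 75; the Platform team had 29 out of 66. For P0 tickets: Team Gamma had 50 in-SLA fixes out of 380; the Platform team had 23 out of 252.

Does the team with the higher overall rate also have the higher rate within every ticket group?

P3: Team Gamma 26/34 = 76.5%, the Platform team 16/24 = 66.7% → Team Gamma
P1: Team Gamma 28/54 = 51.9%, the Platform team 47/123 = 38.2% → Team Gamma
P2: Team Gamma 40/75 = 53.3%, the Platform team 29/66 = 43.9% → Team Gamma
P0: Team Gamma 50/380 = 13.2%, the Platform team 23/252 = 9.1% → Team Gamma
Overall: Team Gamma 144/543 = 26.5%, the Platform team 115/465 = 24.7% → Team Gamma
Team Gamma wins overall and in every ticket group — no reversal.

Yes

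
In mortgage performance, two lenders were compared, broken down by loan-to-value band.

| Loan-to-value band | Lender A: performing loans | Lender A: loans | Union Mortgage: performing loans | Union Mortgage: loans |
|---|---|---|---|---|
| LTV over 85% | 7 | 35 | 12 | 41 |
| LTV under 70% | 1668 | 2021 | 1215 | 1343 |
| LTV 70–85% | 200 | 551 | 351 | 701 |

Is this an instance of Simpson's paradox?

LTV over 85%: Lender A 7/35 = 20.0%, Union Mortgage 12/41 = 29.3% → Union Mortgage
LTV under 70%: Lender A 1668/2021 = 82.5%, Union Mortgage 1215/1343 = 90.5% → Union Mortgage
LTV 70–85%: Lender A 200/551 = 36.3%, Union Mortgage 351/701 = 50.1% → Union Mortgage
Overall: Lender A 1875/2607 = 71.9%, Union Mortgage 1578/2085 = 75.7% → Union Mortgage
Union Mortgage wins overall and in every loan-to-value group — no reversal.

No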